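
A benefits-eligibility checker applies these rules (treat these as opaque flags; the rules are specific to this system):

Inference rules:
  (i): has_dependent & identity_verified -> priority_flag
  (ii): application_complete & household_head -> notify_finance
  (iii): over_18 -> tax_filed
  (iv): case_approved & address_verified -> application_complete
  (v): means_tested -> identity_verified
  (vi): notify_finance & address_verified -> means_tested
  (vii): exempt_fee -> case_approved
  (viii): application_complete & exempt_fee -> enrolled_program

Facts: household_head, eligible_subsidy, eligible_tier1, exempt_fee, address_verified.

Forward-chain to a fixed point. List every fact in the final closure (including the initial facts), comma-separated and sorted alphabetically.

address_verified, application_complete, case_approved, eligible_subsidy, eligible_tier1, enrolled_program, exempt_fee, household_head, identity_verified, means_tested, notify_finance

Round 1 fires (vii), giving case_approved.
Round 2 fires (iv), giving application_complete.
Round 3 fires (ii), (viii), giving notify_finance, enrolled_program.
Round 4 fires (vi), giving means_tested.
Round 5 fires (v), giving identity_verified.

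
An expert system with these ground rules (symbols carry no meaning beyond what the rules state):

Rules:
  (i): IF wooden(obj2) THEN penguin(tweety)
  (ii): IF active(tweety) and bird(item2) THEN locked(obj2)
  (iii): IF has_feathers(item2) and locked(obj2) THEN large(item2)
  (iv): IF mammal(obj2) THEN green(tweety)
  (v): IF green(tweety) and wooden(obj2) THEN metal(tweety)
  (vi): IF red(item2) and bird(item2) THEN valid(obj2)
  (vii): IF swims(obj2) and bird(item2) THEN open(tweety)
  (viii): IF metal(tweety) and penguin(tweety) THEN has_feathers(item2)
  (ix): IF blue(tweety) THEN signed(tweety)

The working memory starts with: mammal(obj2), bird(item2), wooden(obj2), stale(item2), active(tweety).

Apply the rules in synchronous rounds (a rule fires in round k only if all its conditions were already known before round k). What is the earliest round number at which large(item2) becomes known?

4

Round 1: (i) [IF wooden(obj2) THEN penguin(tweety)]; (ii) [IF active(tweety) and bird(item2) THEN locked(obj2)]; (iv) [IF mammal(obj2) THEN green(tweety)]. Adds penguin(tweety), locked(obj2), green(tweety).
Round 2: (v) [IF green(tweety) and wooden(obj2) THEN metal(tweety)]. Adds metal(tweety).
Round 3: (viii) [IF metal(tweety) and penguin(tweety) THEN has_feathers(item2)]. Adds has_feathers(item2).
Round 4: (iii) [IF has_feathers(item2) and locked(obj2) THEN large(item2)]. Adds large(item2).
large(item2) first appears in round 4.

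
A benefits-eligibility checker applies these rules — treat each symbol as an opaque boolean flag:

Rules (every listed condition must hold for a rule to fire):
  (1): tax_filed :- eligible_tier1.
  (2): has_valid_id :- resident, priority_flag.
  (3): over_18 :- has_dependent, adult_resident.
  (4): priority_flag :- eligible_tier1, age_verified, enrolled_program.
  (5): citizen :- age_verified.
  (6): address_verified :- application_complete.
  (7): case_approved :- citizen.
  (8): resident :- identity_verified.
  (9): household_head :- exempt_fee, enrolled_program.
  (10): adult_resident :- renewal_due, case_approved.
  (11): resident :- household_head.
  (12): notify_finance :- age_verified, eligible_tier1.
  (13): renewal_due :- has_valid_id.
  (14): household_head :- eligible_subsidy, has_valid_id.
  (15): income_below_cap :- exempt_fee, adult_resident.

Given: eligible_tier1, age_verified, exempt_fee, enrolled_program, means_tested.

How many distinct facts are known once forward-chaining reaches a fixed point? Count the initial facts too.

Round 1: (1) [tax_filed :- eligible_tier1.]; (4) [priority_flag :- eligible_tier1, age_verified, enrolled_program.]; (5) [citizen :- age_verified.]; (9) [household_head :- exempt_fee, enrolled_program.]; (12) [notify_finance :- age_verified, eligible_tier1.]. Adds tax_filed, priority_flag, citizen, household_head, notify_finance.
Round 2: (7) [case_approved :- citizen.]; (11) [resident :- household_head.]. Adds case_approved, resident.
Round 3: (2) [has_valid_id :- resident, priority_flag.]. Adds has_valid_id.
Round 4: (13) [renewal_due :- has_valid_id.]. Adds renewal_due.
Round 5: (10) [adult_resident :- renewal_due, case_approved.]. Adds adult_resident.
Round 6: (15) [income_below_cap :- exempt_fee, adult_resident.]. Adds income_below_cap.
Closure: {adult_resident, age_verified, case_approved, citizen, eligible_tier1, enrolled_program, exempt_fee, has_valid_id, household_head, income_below_cap, means_tested, notify_finance, priority_flag, renewal_due, resident, tax_filed} — 16 facts.

16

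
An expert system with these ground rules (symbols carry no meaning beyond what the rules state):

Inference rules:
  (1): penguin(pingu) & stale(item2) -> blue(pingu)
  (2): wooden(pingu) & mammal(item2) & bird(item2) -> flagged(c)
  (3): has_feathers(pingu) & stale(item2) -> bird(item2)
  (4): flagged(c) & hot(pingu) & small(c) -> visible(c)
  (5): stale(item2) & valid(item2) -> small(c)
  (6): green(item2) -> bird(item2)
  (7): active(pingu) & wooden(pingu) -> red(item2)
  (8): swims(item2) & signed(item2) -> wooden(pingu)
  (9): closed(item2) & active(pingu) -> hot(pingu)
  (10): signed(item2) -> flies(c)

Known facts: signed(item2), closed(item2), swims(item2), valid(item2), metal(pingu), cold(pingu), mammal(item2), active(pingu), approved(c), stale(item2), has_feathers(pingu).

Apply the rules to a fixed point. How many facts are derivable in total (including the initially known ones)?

Round 1 — (3), (5), (8), (9), (10), derive bird(item2), small(c), wooden(pingu), hot(pingu), flies(c).
Round 2 — (2), (7), derive flagged(c), red(item2).
Round 3 — (4), derive visible(c).
Closure: {active(pingu), approved(c), bird(item2), closed(item2), cold(pingu), flagged(c), flies(c), has_feathers(pingu), hot(pingu), mammal(item2), metal(pingu), red(item2), signed(item2), small(c), stale(item2), swims(item2), valid(item2), visible(c), wooden(pingu)} — 19 facts.

19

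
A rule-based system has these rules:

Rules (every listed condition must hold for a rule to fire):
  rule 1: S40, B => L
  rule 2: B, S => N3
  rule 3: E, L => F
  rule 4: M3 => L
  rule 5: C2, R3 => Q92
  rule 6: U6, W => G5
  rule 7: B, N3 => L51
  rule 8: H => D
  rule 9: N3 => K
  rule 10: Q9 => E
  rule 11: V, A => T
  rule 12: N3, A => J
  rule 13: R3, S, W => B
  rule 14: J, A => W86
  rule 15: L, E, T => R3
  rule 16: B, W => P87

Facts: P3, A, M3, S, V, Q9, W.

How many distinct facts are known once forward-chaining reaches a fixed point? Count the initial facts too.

19

Round 1: rule 4 [M3 => L]; rule 10 [Q9 => E]; rule 11 [V, A => T]. New: L, E, T.
Round 2: rule 3 [E, L => F]; rule 15 [L, E, T => R3]. New: F, R3.
Round 3: rule 13 [R3, S, W => B]. New: B.
Round 4: rule 2 [B, S => N3]; rule 16 [B, W => P87]. New: N3, P87.
Round 5: rule 7 [B, N3 => L51]; rule 9 [N3 => K]; rule 12 [N3, A => J]. New: L51, K, J.
Round 6: rule 14 [J, A => W86]. New: W86.
Closure: {A, B, E, F, J, K, L, L51, M3, N3, P3, P87, Q9, R3, S, T, V, W, W86} — 19 facts.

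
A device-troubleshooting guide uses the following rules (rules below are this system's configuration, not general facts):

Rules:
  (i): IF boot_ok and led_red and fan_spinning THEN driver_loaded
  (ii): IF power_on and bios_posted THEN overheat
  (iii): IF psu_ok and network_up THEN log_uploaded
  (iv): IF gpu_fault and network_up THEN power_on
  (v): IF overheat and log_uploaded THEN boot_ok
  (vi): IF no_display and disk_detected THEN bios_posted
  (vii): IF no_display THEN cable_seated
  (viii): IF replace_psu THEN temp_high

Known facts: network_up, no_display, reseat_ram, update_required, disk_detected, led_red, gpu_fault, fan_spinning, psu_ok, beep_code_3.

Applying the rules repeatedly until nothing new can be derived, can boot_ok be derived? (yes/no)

yes

Round 1: (iii) [IF psu_ok and network_up THEN log_uploaded]; (iv) [IF gpu_fault and network_up THEN power_on]; (vi) [IF no_display and disk_detected THEN bios_posted]; (vii) [IF no_display THEN cable_seated]. New: log_uploaded, power_on, bios_posted, cable_seated.
Round 2: (ii) [IF power_on and bios_posted THEN overheat]. New: overheat.
Round 3: (v) [IF overheat and log_uploaded THEN boot_ok]. New: boot_ok.
Round 4: (i) [IF boot_ok and led_red and fan_spinning THEN driver_loaded]. New: driver_loaded.
boot_ok appears in round 3, so it is derivable.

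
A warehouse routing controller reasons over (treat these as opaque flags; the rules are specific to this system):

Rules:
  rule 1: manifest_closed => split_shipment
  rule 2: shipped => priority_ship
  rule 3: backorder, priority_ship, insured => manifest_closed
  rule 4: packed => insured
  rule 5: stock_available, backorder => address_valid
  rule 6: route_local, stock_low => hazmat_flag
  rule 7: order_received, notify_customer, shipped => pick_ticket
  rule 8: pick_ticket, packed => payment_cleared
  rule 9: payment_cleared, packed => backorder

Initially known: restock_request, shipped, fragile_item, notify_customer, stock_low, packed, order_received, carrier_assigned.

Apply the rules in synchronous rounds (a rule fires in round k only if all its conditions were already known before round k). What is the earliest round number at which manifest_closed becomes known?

4

Round 1 — rule 2, rule 4, rule 7, derive priority_ship, insured, pick_ticket.
Round 2 — rule 8, derive payment_cleared.
Round 3 — rule 9, derive backorder.
Round 4 — rule 3, derive manifest_closed.
manifest_closed first appears in round 4.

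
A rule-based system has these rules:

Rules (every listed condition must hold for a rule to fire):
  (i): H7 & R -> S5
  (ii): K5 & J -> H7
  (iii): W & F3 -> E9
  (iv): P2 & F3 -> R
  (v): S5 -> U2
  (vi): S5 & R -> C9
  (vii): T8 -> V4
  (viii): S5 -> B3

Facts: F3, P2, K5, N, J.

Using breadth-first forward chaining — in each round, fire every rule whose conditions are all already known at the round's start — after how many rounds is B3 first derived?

3

Round 1 — (ii), (iv), derive H7, R.
Round 2 — (i), derive S5.
Round 3 — (v), (vi), (viii), derive U2, C9, B3.
B3 first appears in round 3.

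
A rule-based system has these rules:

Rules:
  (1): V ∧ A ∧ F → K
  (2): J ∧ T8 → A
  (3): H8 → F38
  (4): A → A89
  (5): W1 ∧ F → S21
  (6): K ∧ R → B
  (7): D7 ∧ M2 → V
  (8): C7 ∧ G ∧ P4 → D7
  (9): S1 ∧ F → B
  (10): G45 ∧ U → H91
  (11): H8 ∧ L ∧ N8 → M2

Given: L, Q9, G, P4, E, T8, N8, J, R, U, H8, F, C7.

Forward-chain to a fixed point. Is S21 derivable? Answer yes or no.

[1] (2) [J ∧ T8 → A]; (3) [H8 → F38]; (8) [C7 ∧ G ∧ P4 → D7]; (11) [H8 ∧ L ∧ N8 → M2]. ⇒ new: A, F38, D7, M2.
[2] (4) [A → A89]; (7) [D7 ∧ M2 → V]. ⇒ new: A89, V.
[3] (1) [V ∧ A ∧ F → K]. ⇒ new: K.
[4] (6) [K ∧ R → B]. ⇒ new: B.
Fixed point reached. S21 is concluded only by (5); (5) needs W1 (never derived).

no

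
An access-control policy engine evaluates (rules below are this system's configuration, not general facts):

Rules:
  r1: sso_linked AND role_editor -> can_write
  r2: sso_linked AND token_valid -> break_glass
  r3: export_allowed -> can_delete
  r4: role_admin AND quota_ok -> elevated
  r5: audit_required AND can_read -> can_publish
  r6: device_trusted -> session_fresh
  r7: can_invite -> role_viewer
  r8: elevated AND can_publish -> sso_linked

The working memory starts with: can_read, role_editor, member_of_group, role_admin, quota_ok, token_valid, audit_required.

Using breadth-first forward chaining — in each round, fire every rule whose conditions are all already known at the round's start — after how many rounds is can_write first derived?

3

Round 1: r4 [role_admin AND quota_ok -> elevated]; r5 [audit_required AND can_read -> can_publish]. Adds elevated, can_publish.
Round 2: r8 [elevated AND can_publish -> sso_linked]. Adds sso_linked.
Round 3: r1 [sso_linked AND role_editor -> can_write]; r2 [sso_linked AND token_valid -> break_glass]. Adds can_write, break_glass.
can_write first appears in round 3.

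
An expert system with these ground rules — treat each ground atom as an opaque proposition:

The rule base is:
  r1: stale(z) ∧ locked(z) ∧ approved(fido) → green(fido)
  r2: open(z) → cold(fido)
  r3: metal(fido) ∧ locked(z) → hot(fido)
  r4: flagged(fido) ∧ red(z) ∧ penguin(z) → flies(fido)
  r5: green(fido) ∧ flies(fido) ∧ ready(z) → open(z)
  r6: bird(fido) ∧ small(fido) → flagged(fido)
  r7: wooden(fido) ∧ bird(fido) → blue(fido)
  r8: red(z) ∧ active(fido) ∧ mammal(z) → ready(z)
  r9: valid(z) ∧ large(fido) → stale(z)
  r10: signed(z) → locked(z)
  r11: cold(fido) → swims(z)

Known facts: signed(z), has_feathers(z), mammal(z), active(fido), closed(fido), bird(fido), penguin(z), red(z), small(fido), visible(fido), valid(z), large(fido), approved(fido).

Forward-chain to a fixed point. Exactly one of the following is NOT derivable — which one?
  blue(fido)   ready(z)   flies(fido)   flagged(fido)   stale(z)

Round 1 — r6, r8, r9, r10, derive flagged(fido), ready(z), stale(z), locked(z).
Round 2 — r1, r4, derive green(fido), flies(fido).
Round 3 — r5, derive open(z).
Round 4 — r2, derive cold(fido).
Round 5 — r11, derive swims(z).
Derived: ready(z) (round 1), flagged(fido) (round 1), stale(z) (round 1), flies(fido) (round 2). blue(fido) never appears in any round.

blue(fido)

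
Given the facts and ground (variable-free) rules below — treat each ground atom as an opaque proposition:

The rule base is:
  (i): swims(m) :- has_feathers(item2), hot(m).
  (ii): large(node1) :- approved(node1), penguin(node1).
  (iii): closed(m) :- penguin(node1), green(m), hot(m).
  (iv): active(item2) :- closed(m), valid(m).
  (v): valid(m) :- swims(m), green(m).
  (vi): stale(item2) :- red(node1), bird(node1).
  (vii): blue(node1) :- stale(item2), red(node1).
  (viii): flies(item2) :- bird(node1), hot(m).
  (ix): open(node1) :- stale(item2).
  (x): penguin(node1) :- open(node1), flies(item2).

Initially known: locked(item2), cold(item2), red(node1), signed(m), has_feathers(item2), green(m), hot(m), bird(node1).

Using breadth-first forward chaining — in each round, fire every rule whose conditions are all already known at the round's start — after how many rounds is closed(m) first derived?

4

[1] (i) [swims(m) :- has_feathers(item2), hot(m).]; (vi) [stale(item2) :- red(node1), bird(node1).]; (viii) [flies(item2) :- bird(node1), hot(m).]. ⇒ new: swims(m), stale(item2), flies(item2).
[2] (v) [valid(m) :- swims(m), green(m).]; (vii) [blue(node1) :- stale(item2), red(node1).]; (ix) [open(node1) :- stale(item2).]. ⇒ new: valid(m), blue(node1), open(node1).
[3] (x) [penguin(node1) :- open(node1), flies(item2).]. ⇒ new: penguin(node1).
[4] (iii) [closed(m) :- penguin(node1), green(m), hot(m).]. ⇒ new: closed(m).
closed(m) first appears in round 4.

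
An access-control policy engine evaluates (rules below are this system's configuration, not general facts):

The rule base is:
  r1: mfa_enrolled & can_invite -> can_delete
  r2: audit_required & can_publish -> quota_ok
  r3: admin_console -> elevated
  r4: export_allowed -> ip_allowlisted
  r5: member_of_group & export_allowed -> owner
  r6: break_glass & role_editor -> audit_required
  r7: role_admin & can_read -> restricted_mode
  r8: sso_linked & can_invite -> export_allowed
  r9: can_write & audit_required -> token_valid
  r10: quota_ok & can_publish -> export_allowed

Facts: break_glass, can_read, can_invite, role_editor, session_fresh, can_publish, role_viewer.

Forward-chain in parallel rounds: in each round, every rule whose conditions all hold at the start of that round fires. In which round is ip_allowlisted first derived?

Round 1: r6 [break_glass & role_editor -> audit_required]. Adds audit_required.
Round 2: r2 [audit_required & can_publish -> quota_ok]. Adds quota_ok.
Round 3: r10 [quota_ok & can_publish -> export_allowed]. Adds export_allowed.
Round 4: r4 [export_allowed -> ip_allowlisted]. Adds ip_allowlisted.
ip_allowlisted first appears in round 4.

4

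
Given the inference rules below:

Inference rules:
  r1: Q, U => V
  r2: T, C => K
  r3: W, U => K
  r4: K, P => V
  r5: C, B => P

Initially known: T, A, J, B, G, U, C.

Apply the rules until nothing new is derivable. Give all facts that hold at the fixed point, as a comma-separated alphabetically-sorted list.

Round 1: r2 [T, C => K]; r5 [C, B => P]. New: K, P.
Round 2: r4 [K, P => V]. New: V.

A, B, C, G, J, K, P, T, U, V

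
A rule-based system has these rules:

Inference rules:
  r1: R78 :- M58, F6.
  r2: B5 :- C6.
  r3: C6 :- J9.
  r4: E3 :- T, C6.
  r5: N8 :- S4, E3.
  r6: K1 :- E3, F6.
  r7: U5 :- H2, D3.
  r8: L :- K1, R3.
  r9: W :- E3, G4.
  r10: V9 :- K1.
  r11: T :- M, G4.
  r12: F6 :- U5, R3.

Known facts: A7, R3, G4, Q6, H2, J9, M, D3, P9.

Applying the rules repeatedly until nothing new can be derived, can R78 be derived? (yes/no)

no

Round 1 fires r3, r7, r11, giving C6, U5, T.
Round 2 fires r2, r4, r12, giving B5, E3, F6.
Round 3 fires r6, r9, giving K1, W.
Round 4 fires r8, r10, giving L, V9.
Fixed point reached. R78 is concluded only by r1; r1 needs M58 (never derived).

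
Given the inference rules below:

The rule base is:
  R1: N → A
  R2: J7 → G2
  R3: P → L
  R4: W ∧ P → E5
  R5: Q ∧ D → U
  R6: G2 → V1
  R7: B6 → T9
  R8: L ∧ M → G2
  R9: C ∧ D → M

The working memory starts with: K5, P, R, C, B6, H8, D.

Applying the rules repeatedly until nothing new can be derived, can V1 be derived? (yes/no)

yes

Round 1: R3 [P → L]; R7 [B6 → T9]; R9 [C ∧ D → M]. New: L, T9, M.
Round 2: R8 [L ∧ M → G2]. New: G2.
Round 3: R6 [G2 → V1]. New: V1.
V1 appears in round 3, so it is derivable.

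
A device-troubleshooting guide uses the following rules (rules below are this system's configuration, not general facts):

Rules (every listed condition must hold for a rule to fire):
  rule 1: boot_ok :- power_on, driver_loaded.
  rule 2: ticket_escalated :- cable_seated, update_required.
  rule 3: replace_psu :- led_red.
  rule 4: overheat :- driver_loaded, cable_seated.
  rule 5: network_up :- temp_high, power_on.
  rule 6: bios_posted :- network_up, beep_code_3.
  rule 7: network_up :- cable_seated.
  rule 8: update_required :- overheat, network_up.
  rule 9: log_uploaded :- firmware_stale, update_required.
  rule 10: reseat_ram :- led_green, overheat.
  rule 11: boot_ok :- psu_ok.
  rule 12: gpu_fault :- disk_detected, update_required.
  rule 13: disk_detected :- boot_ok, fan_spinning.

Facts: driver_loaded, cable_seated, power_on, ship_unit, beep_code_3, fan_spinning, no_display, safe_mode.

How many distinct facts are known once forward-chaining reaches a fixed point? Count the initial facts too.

Round 1: rule 1 [boot_ok :- power_on, driver_loaded.]; rule 4 [overheat :- driver_loaded, cable_seated.]; rule 7 [network_up :- cable_seated.]. New: boot_ok, overheat, network_up.
Round 2: rule 6 [bios_posted :- network_up, beep_code_3.]; rule 8 [update_required :- overheat, network_up.]; rule 13 [disk_detected :- boot_ok, fan_spinning.]. New: bios_posted, update_required, disk_detected.
Round 3: rule 2 [ticket_escalated :- cable_seated, update_required.]; rule 12 [gpu_fault :- disk_detected, update_required.]. New: ticket_escalated, gpu_fault.
Closure: {beep_code_3, bios_posted, boot_ok, cable_seated, disk_detected, driver_loaded, fan_spinning, gpu_fault, network_up, no_display, overheat, power_on, safe_mode, ship_unit, ticket_escalated, update_required} — 16 facts.

16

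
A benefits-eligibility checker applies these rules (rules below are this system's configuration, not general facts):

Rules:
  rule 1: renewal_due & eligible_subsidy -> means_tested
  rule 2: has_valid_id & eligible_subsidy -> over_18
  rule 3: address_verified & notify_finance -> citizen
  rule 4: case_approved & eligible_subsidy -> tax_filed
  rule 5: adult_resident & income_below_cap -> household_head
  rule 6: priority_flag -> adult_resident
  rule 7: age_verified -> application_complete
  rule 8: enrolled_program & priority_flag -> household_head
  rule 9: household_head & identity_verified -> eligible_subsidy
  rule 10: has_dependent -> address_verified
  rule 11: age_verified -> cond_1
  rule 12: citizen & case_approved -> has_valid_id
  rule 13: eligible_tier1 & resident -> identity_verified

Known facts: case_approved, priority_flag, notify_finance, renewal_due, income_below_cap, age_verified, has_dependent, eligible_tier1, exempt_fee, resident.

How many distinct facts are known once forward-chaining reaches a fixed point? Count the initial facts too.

22

[1] rule 6 [priority_flag -> adult_resident]; rule 7 [age_verified -> application_complete]; rule 10 [has_dependent -> address_verified]; rule 11 [age_verified -> cond_1]; rule 13 [eligible_tier1 & resident -> identity_verified]. ⇒ new: adult_resident, application_complete, address_verified, cond_1, identity_verified.
[2] rule 3 [address_verified & notify_finance -> citizen]; rule 5 [adult_resident & income_below_cap -> household_head]. ⇒ new: citizen, household_head.
[3] rule 9 [household_head & identity_verified -> eligible_subsidy]; rule 12 [citizen & case_approved -> has_valid_id]. ⇒ new: eligible_subsidy, has_valid_id.
[4] rule 1 [renewal_due & eligible_subsidy -> means_tested]; rule 2 [has_valid_id & eligible_subsidy -> over_18]; rule 4 [case_approved & eligible_subsidy -> tax_filed]. ⇒ new: means_tested, over_18, tax_filed.
Closure: {address_verified, adult_resident, age_verified, application_complete, case_approved, citizen, cond_1, eligible_subsidy, eligible_tier1, exempt_fee, has_dependent, has_valid_id, household_head, identity_verified, income_below_cap, means_tested, notify_finance, over_18, priority_flag, renewal_due, resident, tax_filed} — 22 facts.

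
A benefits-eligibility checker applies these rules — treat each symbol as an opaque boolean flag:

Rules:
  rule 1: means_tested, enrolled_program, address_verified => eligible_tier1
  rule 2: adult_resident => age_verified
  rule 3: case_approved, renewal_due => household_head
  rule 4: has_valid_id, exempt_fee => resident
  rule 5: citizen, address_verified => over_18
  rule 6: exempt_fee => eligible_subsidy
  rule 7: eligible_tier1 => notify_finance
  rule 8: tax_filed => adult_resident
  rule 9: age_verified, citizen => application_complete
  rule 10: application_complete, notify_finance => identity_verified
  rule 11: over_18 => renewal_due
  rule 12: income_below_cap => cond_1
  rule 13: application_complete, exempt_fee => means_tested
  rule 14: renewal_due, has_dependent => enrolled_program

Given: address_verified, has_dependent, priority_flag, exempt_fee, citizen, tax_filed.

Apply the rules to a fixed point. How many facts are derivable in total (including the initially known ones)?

Round 1: rule 5 [citizen, address_verified => over_18]; rule 6 [exempt_fee => eligible_subsidy]; rule 8 [tax_filed => adult_resident]. Adds over_18, eligible_subsidy, adult_resident.
Round 2: rule 2 [adult_resident => age_verified]; rule 11 [over_18 => renewal_due]. Adds age_verified, renewal_due.
Round 3: rule 9 [age_verified, citizen => application_complete]; rule 14 [renewal_due, has_dependent => enrolled_program]. Adds application_complete, enrolled_program.
Round 4: rule 13 [application_complete, exempt_fee => means_tested]. Adds means_tested.
Round 5: rule 1 [means_tested, enrolled_program, address_verified => eligible_tier1]. Adds eligible_tier1.
Round 6: rule 7 [eligible_tier1 => notify_finance]. Adds notify_finance.
Round 7: rule 10 [application_complete, notify_finance => identity_verified]. Adds identity_verified.
Closure: {address_verified, adult_resident, age_verified, application_complete, citizen, eligible_subsidy, eligible_tier1, enrolled_program, exempt_fee, has_dependent, identity_verified, means_tested, notify_finance, over_18, priority_flag, renewal_due, tax_filed} — 17 facts.

17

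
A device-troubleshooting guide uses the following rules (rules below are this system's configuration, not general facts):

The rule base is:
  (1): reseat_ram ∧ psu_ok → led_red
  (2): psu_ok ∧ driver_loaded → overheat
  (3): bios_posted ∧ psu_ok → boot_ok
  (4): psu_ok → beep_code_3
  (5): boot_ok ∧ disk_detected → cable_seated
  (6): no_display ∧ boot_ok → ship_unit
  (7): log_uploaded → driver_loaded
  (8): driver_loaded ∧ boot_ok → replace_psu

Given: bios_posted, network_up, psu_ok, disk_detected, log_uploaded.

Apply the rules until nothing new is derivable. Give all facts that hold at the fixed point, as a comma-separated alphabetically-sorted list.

Round 1 fires (3), (4), (7), giving boot_ok, beep_code_3, driver_loaded.
Round 2 fires (2), (5), (8), giving overheat, cable_seated, replace_psu.

beep_code_3, bios_posted, boot_ok, cable_seated, disk_detected, driver_loaded, log_uploaded, network_up, overheat, psu_ok, replace_psu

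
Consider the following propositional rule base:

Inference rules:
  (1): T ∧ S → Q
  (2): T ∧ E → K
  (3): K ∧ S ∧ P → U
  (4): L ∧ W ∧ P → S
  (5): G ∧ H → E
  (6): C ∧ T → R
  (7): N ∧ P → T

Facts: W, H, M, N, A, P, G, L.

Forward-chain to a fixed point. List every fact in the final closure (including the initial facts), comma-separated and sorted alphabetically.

[1] (4) [L ∧ W ∧ P → S]; (5) [G ∧ H → E]; (7) [N ∧ P → T]. ⇒ new: S, E, T.
[2] (1) [T ∧ S → Q]; (2) [T ∧ E → K]. ⇒ new: Q, K.
[3] (3) [K ∧ S ∧ P → U]. ⇒ new: U.

A, E, G, H, K, L, M, N, P, Q, S, T, U, W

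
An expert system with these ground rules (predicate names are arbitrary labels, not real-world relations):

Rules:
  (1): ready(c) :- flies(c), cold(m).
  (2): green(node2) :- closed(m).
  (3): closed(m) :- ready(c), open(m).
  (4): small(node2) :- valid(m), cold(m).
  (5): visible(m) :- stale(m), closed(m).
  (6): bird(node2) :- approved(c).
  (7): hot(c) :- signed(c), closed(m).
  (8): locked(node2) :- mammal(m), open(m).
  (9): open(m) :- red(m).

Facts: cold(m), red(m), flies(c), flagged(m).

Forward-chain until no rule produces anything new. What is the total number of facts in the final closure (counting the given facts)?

8

[1] (1) [ready(c) :- flies(c), cold(m).]; (9) [open(m) :- red(m).]. ⇒ new: ready(c), open(m).
[2] (3) [closed(m) :- ready(c), open(m).]. ⇒ new: closed(m).
[3] (2) [green(node2) :- closed(m).]. ⇒ new: green(node2).
Closure: {closed(m), cold(m), flagged(m), flies(c), green(node2), open(m), ready(c), red(m)} — 8 facts.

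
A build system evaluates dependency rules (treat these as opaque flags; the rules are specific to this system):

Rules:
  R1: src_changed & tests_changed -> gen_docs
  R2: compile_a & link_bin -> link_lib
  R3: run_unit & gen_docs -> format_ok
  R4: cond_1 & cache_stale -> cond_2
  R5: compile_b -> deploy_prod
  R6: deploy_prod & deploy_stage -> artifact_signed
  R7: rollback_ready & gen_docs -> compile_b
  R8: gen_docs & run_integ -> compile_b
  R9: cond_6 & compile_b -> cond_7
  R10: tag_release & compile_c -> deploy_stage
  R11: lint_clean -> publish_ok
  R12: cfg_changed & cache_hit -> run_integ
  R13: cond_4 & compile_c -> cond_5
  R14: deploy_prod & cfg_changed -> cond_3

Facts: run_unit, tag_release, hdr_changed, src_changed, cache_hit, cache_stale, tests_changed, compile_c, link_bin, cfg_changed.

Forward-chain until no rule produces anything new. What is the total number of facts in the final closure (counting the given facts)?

Round 1 — R1, R10, R12, derive gen_docs, deploy_stage, run_integ.
Round 2 — R3, R8, derive format_ok, compile_b.
Round 3 — R5, derive deploy_prod.
Round 4 — R6, R14, derive artifact_signed, cond_3.
Closure: {artifact_signed, cache_hit, cache_stale, cfg_changed, compile_b, compile_c, cond_3, deploy_prod, deploy_stage, format_ok, gen_docs, hdr_changed, link_bin, run_integ, run_unit, src_changed, tag_release, tests_changed} — 18 facts.

18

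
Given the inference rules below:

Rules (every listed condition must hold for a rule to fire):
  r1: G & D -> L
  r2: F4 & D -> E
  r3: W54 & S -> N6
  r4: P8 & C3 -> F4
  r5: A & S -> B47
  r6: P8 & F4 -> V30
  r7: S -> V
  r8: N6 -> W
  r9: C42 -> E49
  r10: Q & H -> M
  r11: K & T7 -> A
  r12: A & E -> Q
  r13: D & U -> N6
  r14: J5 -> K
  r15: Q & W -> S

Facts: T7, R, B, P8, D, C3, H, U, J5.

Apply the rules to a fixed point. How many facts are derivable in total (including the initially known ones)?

21

Round 1: r4 [P8 & C3 -> F4]; r13 [D & U -> N6]; r14 [J5 -> K]. New: F4, N6, K.
Round 2: r2 [F4 & D -> E]; r6 [P8 & F4 -> V30]; r8 [N6 -> W]; r11 [K & T7 -> A]. New: E, V30, W, A.
Round 3: r12 [A & E -> Q]. New: Q.
Round 4: r10 [Q & H -> M]; r15 [Q & W -> S]. New: M, S.
Round 5: r5 [A & S -> B47]; r7 [S -> V]. New: B47, V.
Closure: {A, B, B47, C3, D, E, F4, H, J5, K, M, N6, P8, Q, R, S, T7, U, V, V30, W} — 21 facts.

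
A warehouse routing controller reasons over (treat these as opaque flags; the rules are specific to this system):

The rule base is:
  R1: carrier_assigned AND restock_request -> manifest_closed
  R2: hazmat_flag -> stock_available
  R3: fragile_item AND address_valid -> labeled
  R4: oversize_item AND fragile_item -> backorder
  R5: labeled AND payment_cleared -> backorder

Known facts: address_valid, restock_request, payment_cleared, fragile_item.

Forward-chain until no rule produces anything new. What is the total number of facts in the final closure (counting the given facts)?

6

Round 1 fires R3, giving labeled.
Round 2 fires R5, giving backorder.
Closure: {address_valid, backorder, fragile_item, labeled, payment_cleared, restock_request} — 6 facts.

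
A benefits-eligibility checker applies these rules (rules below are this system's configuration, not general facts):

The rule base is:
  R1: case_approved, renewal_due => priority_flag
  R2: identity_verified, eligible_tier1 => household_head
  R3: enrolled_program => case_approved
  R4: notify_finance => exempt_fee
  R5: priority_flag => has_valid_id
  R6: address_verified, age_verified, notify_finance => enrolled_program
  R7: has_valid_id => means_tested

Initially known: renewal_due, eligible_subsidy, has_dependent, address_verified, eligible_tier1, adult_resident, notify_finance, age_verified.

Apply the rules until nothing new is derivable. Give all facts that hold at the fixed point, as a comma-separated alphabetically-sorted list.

address_verified, adult_resident, age_verified, case_approved, eligible_subsidy, eligible_tier1, enrolled_program, exempt_fee, has_dependent, has_valid_id, means_tested, notify_finance, priority_flag, renewal_due

Round 1: R4 [notify_finance => exempt_fee]; R6 [address_verified, age_verified, notify_finance => enrolled_program]. New: exempt_fee, enrolled_program.
Round 2: R3 [enrolled_program => case_approved]. New: case_approved.
Round 3: R1 [case_approved, renewal_due => priority_flag]. New: priority_flag.
Round 4: R5 [priority_flag => has_valid_id]. New: has_valid_id.
Round 5: R7 [has_valid_id => means_tested]. New: means_tested.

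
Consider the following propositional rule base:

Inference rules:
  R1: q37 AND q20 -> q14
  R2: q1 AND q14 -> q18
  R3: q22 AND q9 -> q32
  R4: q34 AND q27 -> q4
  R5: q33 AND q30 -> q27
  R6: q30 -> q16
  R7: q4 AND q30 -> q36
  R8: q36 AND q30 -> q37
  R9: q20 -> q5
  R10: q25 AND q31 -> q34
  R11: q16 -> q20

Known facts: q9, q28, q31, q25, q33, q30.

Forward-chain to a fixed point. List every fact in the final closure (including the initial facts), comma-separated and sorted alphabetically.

q14, q16, q20, q25, q27, q28, q30, q31, q33, q34, q36, q37, q4, q5, q9

[1] R5 [q33 AND q30 -> q27]; R6 [q30 -> q16]; R10 [q25 AND q31 -> q34]. ⇒ new: q27, q16, q34.
[2] R4 [q34 AND q27 -> q4]; R11 [q16 -> q20]. ⇒ new: q4, q20.
[3] R7 [q4 AND q30 -> q36]; R9 [q20 -> q5]. ⇒ new: q36, q5.
[4] R8 [q36 AND q30 -> q37]. ⇒ new: q37.
[5] R1 [q37 AND q20 -> q14]. ⇒ new: q14.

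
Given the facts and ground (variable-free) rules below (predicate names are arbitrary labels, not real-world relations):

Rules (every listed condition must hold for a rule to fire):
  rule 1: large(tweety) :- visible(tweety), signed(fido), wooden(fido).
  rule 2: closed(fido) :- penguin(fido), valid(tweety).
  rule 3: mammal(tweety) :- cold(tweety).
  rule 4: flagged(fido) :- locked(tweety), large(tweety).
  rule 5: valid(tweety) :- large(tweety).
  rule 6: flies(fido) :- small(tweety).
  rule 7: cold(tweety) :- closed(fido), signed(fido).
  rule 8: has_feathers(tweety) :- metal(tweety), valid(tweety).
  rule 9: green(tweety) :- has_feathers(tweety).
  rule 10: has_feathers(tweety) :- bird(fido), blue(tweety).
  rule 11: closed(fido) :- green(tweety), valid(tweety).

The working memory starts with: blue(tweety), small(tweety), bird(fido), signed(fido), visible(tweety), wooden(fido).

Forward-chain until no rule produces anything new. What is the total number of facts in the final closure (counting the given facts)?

Round 1 — rule 1, rule 6, rule 10, derive large(tweety), flies(fido), has_feathers(tweety).
Round 2 — rule 5, rule 9, derive valid(tweety), green(tweety).
Round 3 — rule 11, derive closed(fido).
Round 4 — rule 7, derive cold(tweety).
Round 5 — rule 3, derive mammal(tweety).
Closure: {bird(fido), blue(tweety), closed(fido), cold(tweety), flies(fido), green(tweety), has_feathers(tweety), large(tweety), mammal(tweety), signed(fido), small(tweety), valid(tweety), visible(tweety), wooden(fido)} — 14 facts.

14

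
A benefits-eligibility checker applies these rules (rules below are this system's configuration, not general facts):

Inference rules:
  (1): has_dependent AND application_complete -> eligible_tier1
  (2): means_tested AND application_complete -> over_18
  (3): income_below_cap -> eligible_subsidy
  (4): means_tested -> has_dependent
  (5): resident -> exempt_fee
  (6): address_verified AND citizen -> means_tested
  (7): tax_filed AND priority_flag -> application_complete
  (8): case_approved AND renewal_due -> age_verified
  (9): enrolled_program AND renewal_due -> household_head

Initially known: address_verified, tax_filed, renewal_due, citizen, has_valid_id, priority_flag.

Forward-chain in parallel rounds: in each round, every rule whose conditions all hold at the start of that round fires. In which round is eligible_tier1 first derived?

[1] (6) [address_verified AND citizen -> means_tested]; (7) [tax_filed AND priority_flag -> application_complete]. ⇒ new: means_tested, application_complete.
[2] (2) [means_tested AND application_complete -> over_18]; (4) [means_tested -> has_dependent]. ⇒ new: over_18, has_dependent.
[3] (1) [has_dependent AND application_complete -> eligible_tier1]. ⇒ new: eligible_tier1.
eligible_tier1 first appears in round 3.

3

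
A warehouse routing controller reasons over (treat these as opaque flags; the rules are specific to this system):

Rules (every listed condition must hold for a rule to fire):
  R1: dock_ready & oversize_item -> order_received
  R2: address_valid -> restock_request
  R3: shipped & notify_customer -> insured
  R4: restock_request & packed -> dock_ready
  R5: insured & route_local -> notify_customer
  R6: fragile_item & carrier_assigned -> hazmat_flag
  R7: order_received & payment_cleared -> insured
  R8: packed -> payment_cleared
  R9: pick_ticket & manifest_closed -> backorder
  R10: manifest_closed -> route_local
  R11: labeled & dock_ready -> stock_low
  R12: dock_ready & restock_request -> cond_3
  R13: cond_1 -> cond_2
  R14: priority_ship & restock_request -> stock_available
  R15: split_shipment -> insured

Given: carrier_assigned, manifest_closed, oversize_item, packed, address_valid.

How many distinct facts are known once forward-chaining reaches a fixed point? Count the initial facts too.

13

Round 1: R2 [address_valid -> restock_request]; R8 [packed -> payment_cleared]; R10 [manifest_closed -> route_local]. New: restock_request, payment_cleared, route_local.
Round 2: R4 [restock_request & packed -> dock_ready]. New: dock_ready.
Round 3: R1 [dock_ready & oversize_item -> order_received]; R12 [dock_ready & restock_request -> cond_3]. New: order_received, cond_3.
Round 4: R7 [order_received & payment_cleared -> insured]. New: insured.
Round 5: R5 [insured & route_local -> notify_customer]. New: notify_customer.
Closure: {address_valid, carrier_assigned, cond_3, dock_ready, insured, manifest_closed, notify_customer, order_received, oversize_item, packed, payment_cleared, restock_request, route_local} — 13 facts.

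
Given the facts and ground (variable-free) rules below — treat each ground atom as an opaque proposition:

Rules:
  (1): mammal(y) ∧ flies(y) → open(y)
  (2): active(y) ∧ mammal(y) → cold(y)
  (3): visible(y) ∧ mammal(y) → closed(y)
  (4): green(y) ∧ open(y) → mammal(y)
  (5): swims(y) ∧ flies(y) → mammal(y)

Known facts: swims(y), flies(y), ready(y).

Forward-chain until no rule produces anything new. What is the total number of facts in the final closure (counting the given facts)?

[1] (5) [swims(y) ∧ flies(y) → mammal(y)]. ⇒ new: mammal(y).
[2] (1) [mammal(y) ∧ flies(y) → open(y)]. ⇒ new: open(y).
Closure: {flies(y), mammal(y), open(y), ready(y), swims(y)} — 5 facts.

5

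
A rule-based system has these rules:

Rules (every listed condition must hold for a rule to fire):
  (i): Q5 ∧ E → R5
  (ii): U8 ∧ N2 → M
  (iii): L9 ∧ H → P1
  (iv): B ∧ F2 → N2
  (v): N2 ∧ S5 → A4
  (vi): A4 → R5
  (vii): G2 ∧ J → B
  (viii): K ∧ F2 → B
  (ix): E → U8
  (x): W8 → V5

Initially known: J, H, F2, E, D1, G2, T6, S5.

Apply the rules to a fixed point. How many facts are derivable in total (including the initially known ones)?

14

Round 1: (vii) [G2 ∧ J → B]; (ix) [E → U8]. New: B, U8.
Round 2: (iv) [B ∧ F2 → N2]. New: N2.
Round 3: (ii) [U8 ∧ N2 → M]; (v) [N2 ∧ S5 → A4]. New: M, A4.
Round 4: (vi) [A4 → R5]. New: R5.
Closure: {A4, B, D1, E, F2, G2, H, J, M, N2, R5, S5, T6, U8} — 14 facts.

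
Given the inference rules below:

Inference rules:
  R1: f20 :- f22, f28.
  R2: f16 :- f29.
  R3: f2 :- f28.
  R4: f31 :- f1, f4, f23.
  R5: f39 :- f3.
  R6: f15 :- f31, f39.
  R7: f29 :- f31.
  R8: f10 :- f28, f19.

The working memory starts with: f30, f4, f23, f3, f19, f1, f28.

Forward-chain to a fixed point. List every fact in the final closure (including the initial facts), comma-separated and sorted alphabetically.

f1, f10, f15, f16, f19, f2, f23, f28, f29, f3, f30, f31, f39, f4

[1] R3 [f2 :- f28.]; R4 [f31 :- f1, f4, f23.]; R5 [f39 :- f3.]; R8 [f10 :- f28, f19.]. ⇒ new: f2, f31, f39, f10.
[2] R6 [f15 :- f31, f39.]; R7 [f29 :- f31.]. ⇒ new: f15, f29.
[3] R2 [f16 :- f29.]. ⇒ new: f16.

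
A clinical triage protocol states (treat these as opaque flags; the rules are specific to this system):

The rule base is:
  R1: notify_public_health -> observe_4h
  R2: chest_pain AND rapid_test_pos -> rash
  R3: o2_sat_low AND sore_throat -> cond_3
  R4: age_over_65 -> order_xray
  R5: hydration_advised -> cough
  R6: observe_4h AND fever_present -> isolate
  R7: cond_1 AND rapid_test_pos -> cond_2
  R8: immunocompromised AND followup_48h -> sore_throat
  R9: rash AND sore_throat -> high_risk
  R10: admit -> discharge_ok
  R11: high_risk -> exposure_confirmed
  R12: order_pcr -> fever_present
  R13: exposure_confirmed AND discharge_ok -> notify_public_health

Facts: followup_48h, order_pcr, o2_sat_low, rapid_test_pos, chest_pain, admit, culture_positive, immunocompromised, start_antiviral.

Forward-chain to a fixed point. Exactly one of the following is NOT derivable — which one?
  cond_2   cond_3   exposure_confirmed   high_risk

[1] R2 [chest_pain AND rapid_test_pos -> rash]; R8 [immunocompromised AND followup_48h -> sore_throat]; R10 [admit -> discharge_ok]; R12 [order_pcr -> fever_present]. ⇒ new: rash, sore_throat, discharge_ok, fever_present.
[2] R3 [o2_sat_low AND sore_throat -> cond_3]; R9 [rash AND sore_throat -> high_risk]. ⇒ new: cond_3, high_risk.
[3] R11 [high_risk -> exposure_confirmed]. ⇒ new: exposure_confirmed.
[4] R13 [exposure_confirmed AND discharge_ok -> notify_public_health]. ⇒ new: notify_public_health.
[5] R1 [notify_public_health -> observe_4h]. ⇒ new: observe_4h.
[6] R6 [observe_4h AND fever_present -> isolate]. ⇒ new: isolate.
Derived: high_risk (round 2), cond_3 (round 2), exposure_confirmed (round 3). cond_2 never appears in any round.

cond_2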